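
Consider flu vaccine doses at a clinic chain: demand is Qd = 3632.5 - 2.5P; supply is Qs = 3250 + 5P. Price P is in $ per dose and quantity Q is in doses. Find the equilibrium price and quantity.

P* = 51, Q* = 3505

Equating demand and supply, 3632.5 - 2.5P = 3250 + 5P gives 7.5P = 382.5, so P* = 51.
From the demand curve, Q* = 3632.5 - 2.5(51) = 3505.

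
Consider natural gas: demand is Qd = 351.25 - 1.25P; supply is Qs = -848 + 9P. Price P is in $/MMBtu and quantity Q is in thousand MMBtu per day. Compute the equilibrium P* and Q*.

Set Qd = Qs: 351.25 - 1.25P = -848 + 9P, so 1199.25 = 10.25P and P* = 117.
Then Q* = 351.25 - 1.25(117) = 205.

P* = 117, Q* = 205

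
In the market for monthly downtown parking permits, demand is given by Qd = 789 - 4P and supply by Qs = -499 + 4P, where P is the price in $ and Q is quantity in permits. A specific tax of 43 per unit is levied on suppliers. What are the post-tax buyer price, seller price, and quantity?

P_b = 182.5, P_s = 139.5, Q = 59

The tax drives a wedge P_b - P_s = 43. Substituting P_s = P_b - 43 into supply: Qs = -671 + 4P_b.
Set Qd = Qs: 789 - 4P_b = -671 + 4P_b, so 1460 = 8P_b and P_b = 182.5.
So P_s = 139.5 and the quantity traded is Q = 789 - 4(182.5) = 59.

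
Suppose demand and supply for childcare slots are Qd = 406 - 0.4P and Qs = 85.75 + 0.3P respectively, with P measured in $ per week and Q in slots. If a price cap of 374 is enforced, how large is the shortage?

Evaluating both curves at the ceiling price 374 gives Qd = 256.4, Qs = 197.95.
Shortage = Qd - Qs = 256.4 - 197.95 = 58.45.

Shortage = 58.45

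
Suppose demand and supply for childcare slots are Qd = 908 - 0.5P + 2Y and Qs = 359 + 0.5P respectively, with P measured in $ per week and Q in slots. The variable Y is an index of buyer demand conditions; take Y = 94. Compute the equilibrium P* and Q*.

With Y = 94, demand is Qd = 1096 - 0.5P.
Equating demand and supply, 1096 - 0.5P = 359 + 0.5P gives P = 737, so P* = 737.
Plugging P* into demand: Q* = 1096 - 0.5(737) = 727.5.

P* = 737, Q* = 727.5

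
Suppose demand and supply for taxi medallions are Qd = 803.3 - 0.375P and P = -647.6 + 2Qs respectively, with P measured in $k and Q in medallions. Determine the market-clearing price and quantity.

Rewriting in direct form: Qs = 323.8 + 0.5P.
The market clears where 803.3 - 0.375P = 323.8 + 0.5P. Rearranging, 0.875P = 479.5, hence P* = 548.
Then Q* = 803.3 - 0.375(548) = 597.8.

P* = 548, Q* = 597.8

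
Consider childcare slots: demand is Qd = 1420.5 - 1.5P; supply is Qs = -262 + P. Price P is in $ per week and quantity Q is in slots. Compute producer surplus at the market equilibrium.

Producer surplus = 84460.5

The market clears where 1420.5 - 1.5P = -262 + P. Rearranging, 2.5P = 1682.5, hence P* = 673.
Plugging P* into demand: Q* = 1420.5 - 1.5(673) = 411.
Supply choke price (Qs = 0): P = 262. Producer surplus = ½ × (673 - 262) × 411 = 84460.5.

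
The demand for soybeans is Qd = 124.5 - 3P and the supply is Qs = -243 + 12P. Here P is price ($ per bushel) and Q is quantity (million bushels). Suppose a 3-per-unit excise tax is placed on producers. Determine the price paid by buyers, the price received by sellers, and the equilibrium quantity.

Producers keep P_s = P_b - 3 per unit, so supply in terms of the buyer price is Qs = -279 + 12P_b.
Set Qd = Qs: 124.5 - 3P_b = -279 + 12P_b, so 403.5 = 15P_b and P_b = 26.9.
So P_s = 23.9 and the quantity traded is Q = 124.5 - 3(26.9) = 43.8.

P_b = 26.9, P_s = 23.9, Q = 43.8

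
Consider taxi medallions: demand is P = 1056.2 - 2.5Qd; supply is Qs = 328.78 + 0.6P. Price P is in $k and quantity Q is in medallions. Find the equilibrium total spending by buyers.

Inverting to quantity form: Qd = 422.48 - 0.4P.
Set Qd = Qs: 422.48 - 0.4P = 328.78 + 0.6P, so 93.7 = P and P* = 93.7.
Plugging P* into demand: Q* = 422.48 - 0.4(93.7) = 385.
Total spending by buyers = P* × Q* = 93.7 × 385 = 36074.5.

Total spending by buyers = 36074.5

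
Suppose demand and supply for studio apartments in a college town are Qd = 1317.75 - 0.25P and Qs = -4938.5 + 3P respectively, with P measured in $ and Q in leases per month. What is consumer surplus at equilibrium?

Set Qd = Qs: 1317.75 - 0.25P = -4938.5 + 3P, so 6256.25 = 3.25P and P* = 1925.
Plugging P* into demand: Q* = 1317.75 - 0.25(1925) = 836.5.
Demand choke price (Qd = 0): P = 1317.75/0.25 = 5271. Consumer surplus = ½ × (5271 - 1925) × 836.5 = 1399464.5.

Consumer surplus = 1399464.5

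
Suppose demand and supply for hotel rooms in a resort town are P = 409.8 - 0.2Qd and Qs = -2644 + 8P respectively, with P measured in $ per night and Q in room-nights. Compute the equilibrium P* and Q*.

P* = 361, Q* = 244

Inverting to quantity form: Qd = 2049 - 5P.
Set Qd = Qs: 2049 - 5P = -2644 + 8P, so 4693 = 13P and P* = 361.
Then Q* = 2049 - 5(361) = 244.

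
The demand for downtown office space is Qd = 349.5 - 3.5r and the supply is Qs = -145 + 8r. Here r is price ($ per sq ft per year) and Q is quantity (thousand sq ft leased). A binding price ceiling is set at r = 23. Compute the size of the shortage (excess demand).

Shortage = 230

With r fixed at 23, quantity demanded is 269 and quantity supplied is 39.
Shortage = Qd - Qs = 269 - 39 = 230.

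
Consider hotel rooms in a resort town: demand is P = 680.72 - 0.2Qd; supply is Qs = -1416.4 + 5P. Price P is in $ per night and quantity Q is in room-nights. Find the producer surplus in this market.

Solving each curve for Q: Qd = 3403.6 - 5P.
Equating demand and supply, 3403.6 - 5P = -1416.4 + 5P gives 10P = 4820, so P* = 482.
Then Q* = 3403.6 - 5(482) = 993.6.
Supply choke price (Qs = 0): P = 283.28. Producer surplus = ½ × (482 - 283.28) × 993.6 = 98724.096.

Producer surplus = 98724.096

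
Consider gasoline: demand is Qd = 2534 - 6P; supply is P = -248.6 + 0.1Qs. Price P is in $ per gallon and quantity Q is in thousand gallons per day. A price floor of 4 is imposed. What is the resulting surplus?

Surplus = 16

Inverting to quantity form: Qs = 2486 + 10P.
At P = 4: Qd = 2510 and Qs = 2526.
Surplus = Qs - Qd = 2526 - 2510 = 16.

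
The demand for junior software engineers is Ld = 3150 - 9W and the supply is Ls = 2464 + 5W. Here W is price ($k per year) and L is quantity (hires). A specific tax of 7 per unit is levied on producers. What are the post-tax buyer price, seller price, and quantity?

W_b = 51.5, W_s = 44.5, L = 2686.5

With a tax of 7 on producers, they supply based on the net price W_s = W_b - 7, so Ls = 2429 + 5W_b.
Market clearing requires 3150 - 9W_b = 2429 + 5W_b; hence 721 = 14W_b and W_b = 51.5.
So W_s = 44.5 and the quantity traded is L = 3150 - 9(51.5) = 2686.5.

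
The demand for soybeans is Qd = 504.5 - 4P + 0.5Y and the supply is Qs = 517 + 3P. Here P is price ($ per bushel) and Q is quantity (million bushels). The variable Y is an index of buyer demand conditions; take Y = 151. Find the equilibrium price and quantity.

With Y = 151, demand is Qd = 580 - 4P.
Equating demand and supply, 580 - 4P = 517 + 3P gives 7P = 63, so P* = 9.
From the demand curve, Q* = 580 - 4(9) = 544.

P* = 9, Q* = 544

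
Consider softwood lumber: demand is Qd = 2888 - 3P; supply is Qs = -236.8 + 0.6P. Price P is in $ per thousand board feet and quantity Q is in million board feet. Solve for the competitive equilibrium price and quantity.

P* = 868, Q* = 284

The market clears where 2888 - 3P = -236.8 + 0.6P. Rearranging, 3.6P = 3124.8, hence P* = 868.
From the demand curve, Q* = 2888 - 3(868) = 284.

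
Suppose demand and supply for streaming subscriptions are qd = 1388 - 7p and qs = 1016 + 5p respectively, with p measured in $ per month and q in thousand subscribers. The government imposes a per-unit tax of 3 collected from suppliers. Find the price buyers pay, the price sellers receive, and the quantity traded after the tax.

p_b = 32.25, p_s = 29.25, q = 1162.25

The tax drives a wedge p_b - p_s = 3. Substituting p_s = p_b - 3 into supply: qs = 1001 + 5p_b.
Equate demand and the shifted supply: 1388 - 7p_b = 1001 + 5p_b, giving 12p_b = 387, so p_b = 32.25.
Then p_s = 32.25 - 3 = 29.25 and q = 1388 - 7(32.25) = 1162.25.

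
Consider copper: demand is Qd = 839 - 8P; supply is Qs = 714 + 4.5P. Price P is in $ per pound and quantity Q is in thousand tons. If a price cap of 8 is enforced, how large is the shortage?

With P fixed at 8, quantity demanded is 775 and quantity supplied is 750.
Shortage = Qd - Qs = 775 - 750 = 25.

Shortage = 25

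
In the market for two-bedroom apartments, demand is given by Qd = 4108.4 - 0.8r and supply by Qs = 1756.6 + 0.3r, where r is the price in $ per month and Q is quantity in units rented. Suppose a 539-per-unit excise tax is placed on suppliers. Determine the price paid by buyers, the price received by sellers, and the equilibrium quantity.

With a tax of 539 on suppliers, they supply based on the net price r_s = r_b - 539, so Qs = 1594.9 + 0.3r_b.
Set Qd = Qs: 4108.4 - 0.8r_b = 1594.9 + 0.3r_b, so 2513.5 = 1.1r_b and r_b = 2285.
Then r_s = 2285 - 539 = 1746 and Q = 4108.4 - 0.8(2285) = 2280.4.

r_b = 2285, r_s = 1746, Q = 2280.4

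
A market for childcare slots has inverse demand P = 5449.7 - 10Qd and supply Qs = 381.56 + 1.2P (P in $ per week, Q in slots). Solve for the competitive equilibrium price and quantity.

P* = 125.7, Q* = 532.4

Solving each curve for Q: Qd = 544.97 - 0.1P.
At equilibrium Qd = Qs, so 544.97 - 0.1P = 381.56 + 1.2P; collecting terms, 163.41 = 1.3P and P* = 125.7.
From the demand curve, Q* = 544.97 - 0.1(125.7) = 532.4.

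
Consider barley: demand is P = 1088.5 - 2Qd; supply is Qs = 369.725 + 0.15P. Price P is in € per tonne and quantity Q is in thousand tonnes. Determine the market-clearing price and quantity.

Solving each curve for Q: Qd = 544.25 - 0.5P.
Set Qd = Qs: 544.25 - 0.5P = 369.725 + 0.15P, so 174.525 = 0.65P and P* = 268.5.
From the demand curve, Q* = 544.25 - 0.5(268.5) = 410.

P* = 268.5, Q* = 410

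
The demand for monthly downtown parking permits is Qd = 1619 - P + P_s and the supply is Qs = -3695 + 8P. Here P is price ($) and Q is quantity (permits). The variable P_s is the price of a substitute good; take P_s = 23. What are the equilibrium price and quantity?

With P_s = 23, demand is Qd = 1642 - P.
The market clears where 1642 - P = -3695 + 8P. Rearranging, 9P = 5337, hence P* = 593.
Plugging P* into demand: Q* = 1642 - 593 = 1049.

P* = 593, Q* = 1049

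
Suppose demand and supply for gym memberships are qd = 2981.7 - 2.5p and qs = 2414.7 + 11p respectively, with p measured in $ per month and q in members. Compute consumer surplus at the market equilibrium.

At equilibrium qd = qs, so 2981.7 - 2.5p = 2414.7 + 11p; collecting terms, 567 = 13.5p and p* = 42.
From the demand curve, q* = 2981.7 - 2.5(42) = 2876.7.
Demand choke price (qd = 0): p = 2981.7/2.5 = 1192.68. Consumer surplus = ½ × (1192.68 - 42) × 2876.7 = 1655080.578.

Consumer surplus = 1655080.578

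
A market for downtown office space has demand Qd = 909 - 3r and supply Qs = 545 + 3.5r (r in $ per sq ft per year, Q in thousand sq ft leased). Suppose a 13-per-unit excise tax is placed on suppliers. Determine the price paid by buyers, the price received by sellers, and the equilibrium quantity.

r_b = 63, r_s = 50, Q = 720

The tax drives a wedge r_b - r_s = 13. Substituting r_s = r_b - 13 into supply: Qs = 499.5 + 3.5r_b.
Equate demand and the shifted supply: 909 - 3r_b = 499.5 + 3.5r_b, giving 6.5r_b = 409.5, so r_b = 63.
So r_s = 50 and the quantity traded is Q = 909 - 3(63) = 720.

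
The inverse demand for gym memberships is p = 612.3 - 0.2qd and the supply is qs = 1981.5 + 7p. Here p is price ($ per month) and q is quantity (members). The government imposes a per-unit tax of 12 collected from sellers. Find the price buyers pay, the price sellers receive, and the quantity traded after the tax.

Rewriting in direct form: qd = 3061.5 - 5p.
The tax drives a wedge p_b - p_s = 12. Substituting p_s = p_b - 12 into supply: qs = 1897.5 + 7p_b.
Set qd = qs: 3061.5 - 5p_b = 1897.5 + 7p_b, so 1164 = 12p_b and p_b = 97.
So p_s = 85 and the quantity traded is q = 3061.5 - 5(97) = 2576.5.

p_b = 97, p_s = 85, q = 2576.5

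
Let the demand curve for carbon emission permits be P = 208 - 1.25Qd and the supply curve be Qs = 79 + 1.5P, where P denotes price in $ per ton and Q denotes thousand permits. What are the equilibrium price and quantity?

In direct form, Qd = 166.4 - 0.8P.
Equating demand and supply, 166.4 - 0.8P = 79 + 1.5P gives 2.3P = 87.4, so P* = 38.
Substitute back: Q* = 166.4 - 0.8(38) = 136.

P* = 38, Q* = 136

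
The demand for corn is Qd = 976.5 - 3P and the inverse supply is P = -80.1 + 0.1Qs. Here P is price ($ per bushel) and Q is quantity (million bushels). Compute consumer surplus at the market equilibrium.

Consumer surplus = 146016

In direct form, Qs = 801 + 10P.
The market clears where 976.5 - 3P = 801 + 10P. Rearranging, 13P = 175.5, hence P* = 13.5.
Plugging P* into demand: Q* = 976.5 - 3(13.5) = 936.
Demand choke price (Qd = 0): P = 976.5/3 = 325.5. Consumer surplus = ½ × (325.5 - 13.5) × 936 = 146016.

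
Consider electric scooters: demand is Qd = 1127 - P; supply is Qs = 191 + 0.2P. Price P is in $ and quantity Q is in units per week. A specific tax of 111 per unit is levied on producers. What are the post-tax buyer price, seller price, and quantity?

P_b = 798.5, P_s = 687.5, Q = 328.5

The tax drives a wedge P_b - P_s = 111. Substituting P_s = P_b - 111 into supply: Qs = 168.8 + 0.2P_b.
Market clearing requires 1127 - P_b = 168.8 + 0.2P_b; hence 958.2 = 1.2P_b and P_b = 798.5.
So P_s = 687.5 and the quantity traded is Q = 1127 - 798.5 = 328.5.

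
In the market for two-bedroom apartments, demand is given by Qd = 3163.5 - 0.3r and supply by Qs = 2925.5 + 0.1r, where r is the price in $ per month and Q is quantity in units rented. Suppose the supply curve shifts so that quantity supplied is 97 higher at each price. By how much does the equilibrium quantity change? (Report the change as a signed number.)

ΔQ = 72.75

The market clears where 3163.5 - 0.3r = 2925.5 + 0.1r. Rearranging, 0.4r = 238, hence r* = 595.
Then Q* = 3163.5 - 0.3(595) = 2985.
After the shift, supply is Qs = 3022.5 + 0.1r.
Re-solving, 0.4r = 141 gives r = 352.5 and Q = 3057.75.
ΔQ = 3057.75 - 2985 = 72.75.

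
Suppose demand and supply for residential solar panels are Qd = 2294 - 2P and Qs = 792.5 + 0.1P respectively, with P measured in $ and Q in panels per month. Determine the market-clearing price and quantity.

P* = 715, Q* = 864

At equilibrium Qd = Qs, so 2294 - 2P = 792.5 + 0.1P; collecting terms, 1501.5 = 2.1P and P* = 715.
Then Q* = 2294 - 2(715) = 864.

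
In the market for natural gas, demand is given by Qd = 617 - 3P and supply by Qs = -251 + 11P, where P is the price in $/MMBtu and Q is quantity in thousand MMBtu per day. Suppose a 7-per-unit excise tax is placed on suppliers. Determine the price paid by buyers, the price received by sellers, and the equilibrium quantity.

P_b = 67.5, P_s = 60.5, Q = 414.5

The tax drives a wedge P_b - P_s = 7. Substituting P_s = P_b - 7 into supply: Qs = -328 + 11P_b.
Set Qd = Qs: 617 - 3P_b = -328 + 11P_b, so 945 = 14P_b and P_b = 67.5.
Then P_s = 67.5 - 7 = 60.5 and Q = 617 - 3(67.5) = 414.5.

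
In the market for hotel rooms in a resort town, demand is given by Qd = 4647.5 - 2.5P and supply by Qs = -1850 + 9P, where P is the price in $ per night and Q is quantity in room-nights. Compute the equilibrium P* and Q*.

At equilibrium Qd = Qs, so 4647.5 - 2.5P = -1850 + 9P; collecting terms, 6497.5 = 11.5P and P* = 565.
Plugging P* into demand: Q* = 4647.5 - 2.5(565) = 3235.

P* = 565, Q* = 3235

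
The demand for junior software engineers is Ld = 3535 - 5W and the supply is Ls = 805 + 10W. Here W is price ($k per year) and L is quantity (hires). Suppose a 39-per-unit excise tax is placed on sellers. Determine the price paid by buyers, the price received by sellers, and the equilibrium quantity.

The tax drives a wedge W_b - W_s = 39. Substituting W_s = W_b - 39 into supply: Ls = 415 + 10W_b.
Set Ld = Ls: 3535 - 5W_b = 415 + 10W_b, so 3120 = 15W_b and W_b = 208.
So W_s = 169 and the quantity traded is L = 3535 - 5(208) = 2495.

W_b = 208, W_s = 169, L = 2495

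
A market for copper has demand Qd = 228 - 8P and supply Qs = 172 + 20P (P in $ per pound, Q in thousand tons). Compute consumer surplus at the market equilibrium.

The market clears where 228 - 8P = 172 + 20P. Rearranging, 28P = 56, hence P* = 2.
Substitute back: Q* = 228 - 8(2) = 212.
Demand choke price (Qd = 0): P = 228/8 = 28.5. Consumer surplus = ½ × (28.5 - 2) × 212 = 2809.

Consumer surplus = 2809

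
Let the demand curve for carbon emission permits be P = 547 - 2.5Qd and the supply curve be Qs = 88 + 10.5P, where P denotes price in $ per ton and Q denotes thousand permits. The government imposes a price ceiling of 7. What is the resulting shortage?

Solving each curve for Q: Qd = 218.8 - 0.4P.
Evaluating both curves at the ceiling price 7 gives Qd = 216, Qs = 161.5.
Shortage = Qd - Qs = 216 - 161.5 = 54.5.

Shortage = 54.5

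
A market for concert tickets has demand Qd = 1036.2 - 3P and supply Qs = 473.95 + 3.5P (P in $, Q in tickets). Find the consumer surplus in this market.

Equating demand and supply, 1036.2 - 3P = 473.95 + 3.5P gives 6.5P = 562.25, so P* = 86.5.
From the demand curve, Q* = 1036.2 - 3(86.5) = 776.7.
Demand choke price (Qd = 0): P = 1036.2/3 = 345.4. Consumer surplus = ½ × (345.4 - 86.5) × 776.7 = 100543.815.

Consumer surplus = 100543.815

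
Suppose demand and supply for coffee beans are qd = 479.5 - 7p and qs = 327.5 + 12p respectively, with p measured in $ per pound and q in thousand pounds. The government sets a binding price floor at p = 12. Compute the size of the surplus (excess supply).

Surplus = 76

At p = 12: qd = 395.5 and qs = 471.5.
Surplus = qs - qd = 471.5 - 395.5 = 76.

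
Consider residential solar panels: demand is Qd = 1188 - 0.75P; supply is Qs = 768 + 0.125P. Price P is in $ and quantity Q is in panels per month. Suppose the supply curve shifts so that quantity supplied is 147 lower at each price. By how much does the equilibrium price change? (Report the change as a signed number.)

ΔP = 168

Equating demand and supply, 1188 - 0.75P = 768 + 0.125P gives 0.875P = 420, so P* = 480.
Plugging P* into demand: Q* = 1188 - 0.75(480) = 828.
After the shift, supply is Qs = 621 + 0.125P.
New equilibrium: 567 = 0.875P, so P = 648 and Q = 702.
ΔP = 648 - 480 = 168.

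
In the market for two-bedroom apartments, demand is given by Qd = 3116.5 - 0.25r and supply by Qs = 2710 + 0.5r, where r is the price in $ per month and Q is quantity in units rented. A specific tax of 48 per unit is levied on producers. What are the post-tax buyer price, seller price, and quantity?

Producers keep r_s = r_b - 48 per unit, so supply in terms of the buyer price is Qs = 2686 + 0.5r_b.
Market clearing requires 3116.5 - 0.25r_b = 2686 + 0.5r_b; hence 430.5 = 0.75r_b and r_b = 574.
So r_s = 526 and the quantity traded is Q = 3116.5 - 0.25(574) = 2973.

r_b = 574, r_s = 526, Q = 2973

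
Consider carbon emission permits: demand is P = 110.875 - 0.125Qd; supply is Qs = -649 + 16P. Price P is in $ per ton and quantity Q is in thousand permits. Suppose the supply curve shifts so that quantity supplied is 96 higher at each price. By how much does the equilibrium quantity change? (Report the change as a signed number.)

ΔQ = 32

Rewriting in direct form: Qd = 887 - 8P.
Set Qd = Qs: 887 - 8P = -649 + 16P, so 1536 = 24P and P* = 64.
Substitute back: Q* = 887 - 8(64) = 375.
After the shift, supply is Qs = -553 + 16P.
New equilibrium: 1440 = 24P, so P = 60 and Q = 407.
ΔQ = 407 - 375 = 32.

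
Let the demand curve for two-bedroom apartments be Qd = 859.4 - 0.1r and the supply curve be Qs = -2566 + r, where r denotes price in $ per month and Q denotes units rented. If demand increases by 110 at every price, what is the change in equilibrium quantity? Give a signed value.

ΔQ = 100

At equilibrium Qd = Qs, so 859.4 - 0.1r = -2566 + r; collecting terms, 3425.4 = 1.1r and r* = 3114.
Substitute back: Q* = 859.4 - 0.1(3114) = 548.
After the shift, demand is Qd = 969.4 - 0.1r.
The new intersection has 3535.4 = 1.1r, i.e. r = 3214, Q = 648.
ΔQ = 648 - 548 = 100.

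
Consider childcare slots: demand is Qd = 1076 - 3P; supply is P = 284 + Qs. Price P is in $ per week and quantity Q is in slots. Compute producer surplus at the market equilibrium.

Producer surplus = 1568

Inverting to quantity form: Qs = -284 + P.
At equilibrium Qd = Qs, so 1076 - 3P = -284 + P; collecting terms, 1360 = 4P and P* = 340.
Plugging P* into demand: Q* = 1076 - 3(340) = 56.
Supply choke price (Qs = 0): P = 284. Producer surplus = ½ × (340 - 284) × 56 = 1568.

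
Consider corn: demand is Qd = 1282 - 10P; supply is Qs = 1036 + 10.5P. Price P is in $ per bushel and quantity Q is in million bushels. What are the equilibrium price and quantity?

P* = 12, Q* = 1162

The market clears where 1282 - 10P = 1036 + 10.5P. Rearranging, 20.5P = 246, hence P* = 12.
Substitute back: Q* = 1282 - 10(12) = 1162.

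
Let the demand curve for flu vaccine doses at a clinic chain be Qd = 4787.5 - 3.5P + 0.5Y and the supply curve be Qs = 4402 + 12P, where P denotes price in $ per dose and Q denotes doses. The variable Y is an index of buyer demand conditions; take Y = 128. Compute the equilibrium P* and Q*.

P* = 29, Q* = 4750

With Y = 128, demand is Qd = 4851.5 - 3.5P.
The market clears where 4851.5 - 3.5P = 4402 + 12P. Rearranging, 15.5P = 449.5, hence P* = 29.
From the demand curve, Q* = 4851.5 - 3.5(29) = 4750.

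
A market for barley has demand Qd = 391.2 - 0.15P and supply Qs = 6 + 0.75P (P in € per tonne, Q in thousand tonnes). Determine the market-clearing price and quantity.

P* = 428, Q* = 327

Equating demand and supply, 391.2 - 0.15P = 6 + 0.75P gives 0.9P = 385.2, so P* = 428.
Then Q* = 391.2 - 0.15(428) = 327.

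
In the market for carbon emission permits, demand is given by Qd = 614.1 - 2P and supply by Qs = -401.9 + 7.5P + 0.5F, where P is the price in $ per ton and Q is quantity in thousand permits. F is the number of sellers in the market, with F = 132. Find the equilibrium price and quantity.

P* = 100, Q* = 414.1

With F = 132, supply is Qs = -335.9 + 7.5P.
The market clears where 614.1 - 2P = -335.9 + 7.5P. Rearranging, 9.5P = 950, hence P* = 100.
Plugging P* into demand: Q* = 614.1 - 2(100) = 414.1.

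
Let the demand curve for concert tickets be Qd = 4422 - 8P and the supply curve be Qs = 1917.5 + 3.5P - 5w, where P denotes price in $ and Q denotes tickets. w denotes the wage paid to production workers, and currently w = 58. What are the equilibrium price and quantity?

P* = 243, Q* = 2478

With w = 58, supply is Qs = 1627.5 + 3.5P.
The market clears where 4422 - 8P = 1627.5 + 3.5P. Rearranging, 11.5P = 2794.5, hence P* = 243.
From the demand curve, Q* = 4422 - 8(243) = 2478.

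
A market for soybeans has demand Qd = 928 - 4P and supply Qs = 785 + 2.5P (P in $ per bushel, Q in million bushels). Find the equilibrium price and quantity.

Set Qd = Qs: 928 - 4P = 785 + 2.5P, so 143 = 6.5P and P* = 22.
Substitute back: Q* = 928 - 4(22) = 840.

P* = 22, Q* = 840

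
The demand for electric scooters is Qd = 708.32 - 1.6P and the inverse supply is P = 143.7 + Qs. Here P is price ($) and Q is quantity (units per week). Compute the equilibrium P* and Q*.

P* = 327.7, Q* = 184

Rewriting in direct form: Qs = -143.7 + P.
Equating demand and supply, 708.32 - 1.6P = -143.7 + P gives 2.6P = 852.02, so P* = 327.7.
Then Q* = 708.32 - 1.6(327.7) = 184.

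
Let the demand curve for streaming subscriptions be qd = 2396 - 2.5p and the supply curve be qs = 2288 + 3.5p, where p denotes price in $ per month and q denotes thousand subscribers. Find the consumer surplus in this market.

Consumer surplus = 1105440.2

At equilibrium qd = qs, so 2396 - 2.5p = 2288 + 3.5p; collecting terms, 108 = 6p and p* = 18.
Then q* = 2396 - 2.5(18) = 2351.
Demand choke price (qd = 0): p = 2396/2.5 = 958.4. Consumer surplus = ½ × (958.4 - 18) × 2351 = 1105440.2.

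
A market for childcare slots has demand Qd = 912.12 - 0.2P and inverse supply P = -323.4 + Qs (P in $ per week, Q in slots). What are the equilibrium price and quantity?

Solving each curve for Q: Qs = 323.4 + P.
The market clears where 912.12 - 0.2P = 323.4 + P. Rearranging, 1.2P = 588.72, hence P* = 490.6.
Plugging P* into demand: Q* = 912.12 - 0.2(490.6) = 814.

P* = 490.6, Q* = 814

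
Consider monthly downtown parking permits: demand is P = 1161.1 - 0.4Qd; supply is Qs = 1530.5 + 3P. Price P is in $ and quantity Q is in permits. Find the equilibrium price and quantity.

P* = 249.5, Q* = 2279

Inverting to quantity form: Qd = 2902.75 - 2.5P.
Set Qd = Qs: 2902.75 - 2.5P = 1530.5 + 3P, so 1372.25 = 5.5P and P* = 249.5.
Plugging P* into demand: Q* = 2902.75 - 2.5(249.5) = 2279.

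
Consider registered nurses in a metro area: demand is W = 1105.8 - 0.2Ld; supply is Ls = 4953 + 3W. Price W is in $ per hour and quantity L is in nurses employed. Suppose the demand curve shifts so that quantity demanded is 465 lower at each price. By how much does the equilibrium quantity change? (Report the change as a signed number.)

ΔL = -174.375

Inverting to quantity form: Ld = 5529 - 5W.
Equating demand and supply, 5529 - 5W = 4953 + 3W gives 8W = 576, so W* = 72.
From the demand curve, L* = 5529 - 5(72) = 5169.
After the shift, demand is Ld = 5064 - 5W.
The new intersection has 111 = 8W, i.e. W = 13.875, L = 4994.625.
ΔL = 4994.625 - 5169 = -174.375.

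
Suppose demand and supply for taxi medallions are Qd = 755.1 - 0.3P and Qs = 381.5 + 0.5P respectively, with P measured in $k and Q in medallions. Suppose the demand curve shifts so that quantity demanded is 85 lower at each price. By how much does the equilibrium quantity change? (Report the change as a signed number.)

Set Qd = Qs: 755.1 - 0.3P = 381.5 + 0.5P, so 373.6 = 0.8P and P* = 467.
Then Q* = 755.1 - 0.3(467) = 615.
After the shift, demand is Qd = 670.1 - 0.3P.
New equilibrium: 288.6 = 0.8P, so P = 360.75 and Q = 561.875.
ΔQ = 561.875 - 615 = -53.125.

ΔQ = -53.125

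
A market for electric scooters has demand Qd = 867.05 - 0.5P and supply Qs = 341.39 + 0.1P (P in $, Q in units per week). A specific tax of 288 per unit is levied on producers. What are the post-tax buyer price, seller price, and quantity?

P_b = 924.1, P_s = 636.1, Q = 405

With a tax of 288 on producers, they supply based on the net price P_s = P_b - 288, so Qs = 312.59 + 0.1P_b.
Set Qd = Qs: 867.05 - 0.5P_b = 312.59 + 0.1P_b, so 554.46 = 0.6P_b and P_b = 924.1.
So P_s = 636.1 and the quantity traded is Q = 867.05 - 0.5(924.1) = 405.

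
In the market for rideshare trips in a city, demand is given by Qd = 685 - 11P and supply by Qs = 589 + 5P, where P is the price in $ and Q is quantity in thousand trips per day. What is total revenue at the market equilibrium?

Total revenue = 3714

Set Qd = Qs: 685 - 11P = 589 + 5P, so 96 = 16P and P* = 6.
Substitute back: Q* = 685 - 11(6) = 619.
Total revenue = P* × Q* = 6 × 619 = 3714.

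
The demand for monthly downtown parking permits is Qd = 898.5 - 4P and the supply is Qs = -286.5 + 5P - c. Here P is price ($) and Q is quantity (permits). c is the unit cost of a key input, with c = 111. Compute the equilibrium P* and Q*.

P* = 144, Q* = 322.5

With c = 111, supply is Qs = -397.5 + 5P.
Set Qd = Qs: 898.5 - 4P = -397.5 + 5P, so 1296 = 9P and P* = 144.
Substitute back: Q* = 898.5 - 4(144) = 322.5.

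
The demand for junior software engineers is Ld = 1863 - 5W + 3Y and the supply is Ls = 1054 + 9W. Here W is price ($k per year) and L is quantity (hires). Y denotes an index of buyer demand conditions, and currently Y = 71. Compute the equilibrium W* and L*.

W* = 73, L* = 1711

With Y = 71, demand is Ld = 2076 - 5W.
Equating demand and supply, 2076 - 5W = 1054 + 9W gives 14W = 1022, so W* = 73.
From the demand curve, L* = 2076 - 5(73) = 1711.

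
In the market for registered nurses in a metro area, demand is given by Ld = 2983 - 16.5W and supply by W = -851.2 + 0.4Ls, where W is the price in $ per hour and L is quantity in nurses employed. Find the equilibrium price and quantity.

Inverting to quantity form: Ls = 2128 + 2.5W.
At equilibrium Ld = Ls, so 2983 - 16.5W = 2128 + 2.5W; collecting terms, 855 = 19W and W* = 45.
Substitute back: L* = 2983 - 16.5(45) = 2240.5.

W* = 45, L* = 2240.5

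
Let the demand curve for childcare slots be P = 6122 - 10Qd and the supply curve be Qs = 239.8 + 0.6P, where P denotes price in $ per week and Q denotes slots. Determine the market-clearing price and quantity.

P* = 532, Q* = 559

In direct form, Qd = 612.2 - 0.1P.
Equating demand and supply, 612.2 - 0.1P = 239.8 + 0.6P gives 0.7P = 372.4, so P* = 532.
Then Q* = 612.2 - 0.1(532) = 559.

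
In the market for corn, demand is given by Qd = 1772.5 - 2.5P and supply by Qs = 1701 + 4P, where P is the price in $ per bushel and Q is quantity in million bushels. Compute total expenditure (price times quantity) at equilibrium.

Total expenditure = 19195

The market clears where 1772.5 - 2.5P = 1701 + 4P. Rearranging, 6.5P = 71.5, hence P* = 11.
From the demand curve, Q* = 1772.5 - 2.5(11) = 1745.
Total expenditure = P* × Q* = 11 × 1745 = 19195.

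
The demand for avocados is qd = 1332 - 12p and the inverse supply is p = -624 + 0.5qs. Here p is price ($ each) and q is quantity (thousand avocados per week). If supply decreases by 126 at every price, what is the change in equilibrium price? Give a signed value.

In direct form, qs = 1248 + 2p.
Equating demand and supply, 1332 - 12p = 1248 + 2p gives 14p = 84, so p* = 6.
Plugging p* into demand: q* = 1332 - 12(6) = 1260.
After the shift, supply is qs = 1122 + 2p.
New equilibrium: 210 = 14p, so p = 15 and q = 1152.
Δp = 15 - 6 = 9.

Δp = 9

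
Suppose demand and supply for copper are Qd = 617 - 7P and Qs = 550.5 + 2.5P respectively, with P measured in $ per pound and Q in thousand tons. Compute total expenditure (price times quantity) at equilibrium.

Equating demand and supply, 617 - 7P = 550.5 + 2.5P gives 9.5P = 66.5, so P* = 7.
Then Q* = 617 - 7(7) = 568.
Total expenditure = P* × Q* = 7 × 568 = 3976.

Total expenditure = 3976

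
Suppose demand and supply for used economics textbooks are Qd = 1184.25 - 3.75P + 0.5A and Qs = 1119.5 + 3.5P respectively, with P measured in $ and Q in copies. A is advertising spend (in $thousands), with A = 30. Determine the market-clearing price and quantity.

With A = 30, demand is Qd = 1199.25 - 3.75P.
Equating demand and supply, 1199.25 - 3.75P = 1119.5 + 3.5P gives 7.25P = 79.75, so P* = 11.
Then Q* = 1199.25 - 3.75(11) = 1158.

P* = 11, Q* = 1158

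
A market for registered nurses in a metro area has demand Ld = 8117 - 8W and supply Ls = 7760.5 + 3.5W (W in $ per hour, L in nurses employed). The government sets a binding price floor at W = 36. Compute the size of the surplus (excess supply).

Surplus = 57.5

At W = 36: Ld = 7829 and Ls = 7886.5.
Surplus = Ls - Ld = 7886.5 - 7829 = 57.5.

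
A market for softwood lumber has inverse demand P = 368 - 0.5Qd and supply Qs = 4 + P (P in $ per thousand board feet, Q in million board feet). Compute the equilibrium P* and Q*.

P* = 244, Q* = 248

Solving each curve for Q: Qd = 736 - 2P.
At equilibrium Qd = Qs, so 736 - 2P = 4 + P; collecting terms, 732 = 3P and P* = 244.
From the demand curve, Q* = 736 - 2(244) = 248.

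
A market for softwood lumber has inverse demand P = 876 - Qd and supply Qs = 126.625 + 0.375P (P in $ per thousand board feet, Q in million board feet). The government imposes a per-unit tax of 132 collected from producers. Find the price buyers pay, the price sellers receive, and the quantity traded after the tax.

P_b = 581, P_s = 449, Q = 295

Solving each curve for Q: Qd = 876 - P.
The tax drives a wedge P_b - P_s = 132. Substituting P_s = P_b - 132 into supply: Qs = 77.125 + 0.375P_b.
Equate demand and the shifted supply: 876 - P_b = 77.125 + 0.375P_b, giving 1.375P_b = 798.875, so P_b = 581.
Then P_s = 581 - 132 = 449 and Q = 876 - 581 = 295.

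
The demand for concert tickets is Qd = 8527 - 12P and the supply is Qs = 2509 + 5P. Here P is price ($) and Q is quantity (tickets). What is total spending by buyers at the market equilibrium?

Total spending by buyers = 1514766

Equating demand and supply, 8527 - 12P = 2509 + 5P gives 17P = 6018, so P* = 354.
From the demand curve, Q* = 8527 - 12(354) = 4279.
Total spending by buyers = P* × Q* = 354 × 4279 = 1514766.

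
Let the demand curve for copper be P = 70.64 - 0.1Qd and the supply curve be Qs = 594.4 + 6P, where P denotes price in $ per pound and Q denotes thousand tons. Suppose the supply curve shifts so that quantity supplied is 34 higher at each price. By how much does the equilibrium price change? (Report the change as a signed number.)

ΔP = -2.125

In direct form, Qd = 706.4 - 10P.
Equating demand and supply, 706.4 - 10P = 594.4 + 6P gives 16P = 112, so P* = 7.
From the demand curve, Q* = 706.4 - 10(7) = 636.4.
After the shift, supply is Qs = 628.4 + 6P.
The new intersection has 78 = 16P, i.e. P = 4.875, Q = 657.65.
ΔP = 4.875 - 7 = -2.125.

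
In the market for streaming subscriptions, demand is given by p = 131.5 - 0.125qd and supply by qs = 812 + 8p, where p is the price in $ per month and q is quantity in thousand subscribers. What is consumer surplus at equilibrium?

In direct form, qd = 1052 - 8p.
Equating demand and supply, 1052 - 8p = 812 + 8p gives 16p = 240, so p* = 15.
Plugging p* into demand: q* = 1052 - 8(15) = 932.
Demand choke price (qd = 0): p = 1052/8 = 131.5. Consumer surplus = ½ × (131.5 - 15) × 932 = 54289.

Consumer surplus = 54289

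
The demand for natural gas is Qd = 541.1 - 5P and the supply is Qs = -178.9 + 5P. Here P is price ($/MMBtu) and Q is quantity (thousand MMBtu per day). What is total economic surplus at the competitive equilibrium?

Total surplus = 6559.442

At equilibrium Qd = Qs, so 541.1 - 5P = -178.9 + 5P; collecting terms, 720 = 10P and P* = 72.
From the demand curve, Q* = 541.1 - 5(72) = 181.1.
Demand choke price = 108.22; supply choke price = 35.78. CS = ½(108.22 - 72)(181.1) = 3279.721; PS = ½(72 - 35.78)(181.1) = 3279.721. Total surplus = 6559.442.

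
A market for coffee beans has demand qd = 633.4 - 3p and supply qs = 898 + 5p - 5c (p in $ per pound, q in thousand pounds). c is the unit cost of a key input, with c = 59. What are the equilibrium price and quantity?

With c = 59, supply is qs = 603 + 5p.
Equating demand and supply, 633.4 - 3p = 603 + 5p gives 8p = 30.4, so p* = 3.8.
Substitute back: q* = 633.4 - 3(3.8) = 622.

p* = 3.8, q* = 622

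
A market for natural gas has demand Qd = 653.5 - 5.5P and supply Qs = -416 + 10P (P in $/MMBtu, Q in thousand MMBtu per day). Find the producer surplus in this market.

Producer surplus = 3753.8

At equilibrium Qd = Qs, so 653.5 - 5.5P = -416 + 10P; collecting terms, 1069.5 = 15.5P and P* = 69.
Substitute back: Q* = 653.5 - 5.5(69) = 274.
Supply choke price (Qs = 0): P = 41.6. Producer surplus = ½ × (69 - 41.6) × 274 = 3753.8.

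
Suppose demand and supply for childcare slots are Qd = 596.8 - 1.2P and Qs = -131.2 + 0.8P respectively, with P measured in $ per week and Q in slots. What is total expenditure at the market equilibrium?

Total expenditure = 58240

Set Qd = Qs: 596.8 - 1.2P = -131.2 + 0.8P, so 728 = 2P and P* = 364.
From the demand curve, Q* = 596.8 - 1.2(364) = 160.
Total expenditure = P* × Q* = 364 × 160 = 58240.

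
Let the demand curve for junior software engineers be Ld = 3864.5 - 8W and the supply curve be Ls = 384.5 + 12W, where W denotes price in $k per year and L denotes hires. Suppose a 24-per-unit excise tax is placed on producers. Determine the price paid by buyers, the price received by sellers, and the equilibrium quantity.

W_b = 188.4, W_s = 164.4, L = 2357.3

Producers keep W_s = W_b - 24 per unit, so supply in terms of the buyer price is Ls = 96.5 + 12W_b.
Set Ld = Ls: 3864.5 - 8W_b = 96.5 + 12W_b, so 3768 = 20W_b and W_b = 188.4.
So W_s = 164.4 and the quantity traded is L = 3864.5 - 8(188.4) = 2357.3.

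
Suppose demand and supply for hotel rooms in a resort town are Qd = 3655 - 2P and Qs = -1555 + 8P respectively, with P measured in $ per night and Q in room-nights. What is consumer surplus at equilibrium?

At equilibrium Qd = Qs, so 3655 - 2P = -1555 + 8P; collecting terms, 5210 = 10P and P* = 521.
Then Q* = 3655 - 2(521) = 2613.
Demand choke price (Qd = 0): P = 3655/2 = 1827.5. Consumer surplus = ½ × (1827.5 - 521) × 2613 = 1706942.25.

Consumer surplus = 1706942.25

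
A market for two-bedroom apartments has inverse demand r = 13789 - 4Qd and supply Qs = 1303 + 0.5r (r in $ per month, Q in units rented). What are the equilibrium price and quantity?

In direct form, Qd = 3447.25 - 0.25r.
At equilibrium Qd = Qs, so 3447.25 - 0.25r = 1303 + 0.5r; collecting terms, 2144.25 = 0.75r and r* = 2859.
Plugging r* into demand: Q* = 3447.25 - 0.25(2859) = 2732.5.

r* = 2859, Q* = 2732.5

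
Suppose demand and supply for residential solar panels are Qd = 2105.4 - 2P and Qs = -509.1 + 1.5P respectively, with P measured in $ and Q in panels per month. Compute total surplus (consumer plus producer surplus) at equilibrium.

The market clears where 2105.4 - 2P = -509.1 + 1.5P. Rearranging, 3.5P = 2614.5, hence P* = 747.
From the demand curve, Q* = 2105.4 - 2(747) = 611.4.
Demand choke price = 1052.7; supply choke price = 339.4. CS = ½(1052.7 - 747)(611.4) = 93452.49; PS = ½(747 - 339.4)(611.4) = 124603.32. Total surplus = 218055.81.

Total surplus = 218055.81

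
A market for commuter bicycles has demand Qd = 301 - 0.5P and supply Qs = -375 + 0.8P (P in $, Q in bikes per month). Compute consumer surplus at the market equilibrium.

Consumer surplus = 1681

The market clears where 301 - 0.5P = -375 + 0.8P. Rearranging, 1.3P = 676, hence P* = 520.
Plugging P* into demand: Q* = 301 - 0.5(520) = 41.
Demand choke price (Qd = 0): P = 301/0.5 = 602. Consumer surplus = ½ × (602 - 520) × 41 = 1681.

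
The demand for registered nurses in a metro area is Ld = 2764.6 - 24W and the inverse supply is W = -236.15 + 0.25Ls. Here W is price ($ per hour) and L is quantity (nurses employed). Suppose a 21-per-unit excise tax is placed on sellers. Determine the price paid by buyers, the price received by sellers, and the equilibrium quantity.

W_b = 68, W_s = 47, L = 1132.6

Rewriting in direct form: Ls = 944.6 + 4W.
The tax drives a wedge W_b - W_s = 21. Substituting W_s = W_b - 21 into supply: Ls = 860.6 + 4W_b.
Market clearing requires 2764.6 - 24W_b = 860.6 + 4W_b; hence 1904 = 28W_b and W_b = 68.
Then W_s = 68 - 21 = 47 and L = 2764.6 - 24(68) = 1132.6.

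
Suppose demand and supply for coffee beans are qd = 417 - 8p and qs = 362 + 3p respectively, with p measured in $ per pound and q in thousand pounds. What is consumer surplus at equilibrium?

At equilibrium qd = qs, so 417 - 8p = 362 + 3p; collecting terms, 55 = 11p and p* = 5.
Then q* = 417 - 8(5) = 377.
Demand choke price (qd = 0): p = 417/8 = 52.125. Consumer surplus = ½ × (52.125 - 5) × 377 = 8883.0625.

Consumer surplus = 8883.0625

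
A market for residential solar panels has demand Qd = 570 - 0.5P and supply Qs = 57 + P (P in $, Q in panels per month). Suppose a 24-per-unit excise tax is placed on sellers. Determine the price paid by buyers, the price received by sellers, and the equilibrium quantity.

Sellers keep P_s = P_b - 24 per unit, so supply in terms of the buyer price is Qs = 33 + P_b.
Market clearing requires 570 - 0.5P_b = 33 + P_b; hence 537 = 1.5P_b and P_b = 358.
So P_s = 334 and the quantity traded is Q = 570 - 0.5(358) = 391.

P_b = 358, P_s = 334, Q = 391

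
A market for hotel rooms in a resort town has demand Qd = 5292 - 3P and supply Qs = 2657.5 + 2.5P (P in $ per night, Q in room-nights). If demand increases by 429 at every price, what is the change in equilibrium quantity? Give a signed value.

ΔQ = 195

At equilibrium Qd = Qs, so 5292 - 3P = 2657.5 + 2.5P; collecting terms, 2634.5 = 5.5P and P* = 479.
From the demand curve, Q* = 5292 - 3(479) = 3855.
After the shift, demand is Qd = 5721 - 3P.
New equilibrium: 3063.5 = 5.5P, so P = 557 and Q = 4050.
ΔQ = 4050 - 3855 = 195.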